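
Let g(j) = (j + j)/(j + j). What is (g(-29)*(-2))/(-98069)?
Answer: 2/98069 ≈ 2.0394e-5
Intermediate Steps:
g(j) = 1 (g(j) = (2*j)/((2*j)) = (2*j)*(1/(2*j)) = 1)
(g(-29)*(-2))/(-98069) = (1*(-2))/(-98069) = -2*(-1/98069) = 2/98069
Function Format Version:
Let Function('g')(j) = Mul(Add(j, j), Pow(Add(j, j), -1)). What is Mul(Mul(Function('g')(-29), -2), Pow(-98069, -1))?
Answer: Rational(2, 98069) ≈ 2.0394e-5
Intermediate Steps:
Function('g')(j) = 1 (Function('g')(j) = Mul(Mul(2, j), Pow(Mul(2, j), -1)) = Mul(Mul(2, j), Mul(Rational(1, 2), Pow(j, -1))) = 1)
Mul(Mul(Function('g')(-29), -2), Pow(-98069, -1)) = Mul(Mul(1, -2), Pow(-98069, -1)) = Mul(-2, Rational(-1, 98069)) = Rational(2, 98069)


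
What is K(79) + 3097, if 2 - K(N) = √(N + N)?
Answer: 3099 - √158 ≈ 3086.4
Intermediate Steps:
K(N) = 2 - √2*√N (K(N) = 2 - √(N + N) = 2 - √(2*N) = 2 - √2*√N)
K(79) + 3097 = (2 - √2*√79) + 3097 = (2 - √158) + 3097 = 3099 - √158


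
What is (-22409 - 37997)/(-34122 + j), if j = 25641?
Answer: 60406/8481 ≈ 7.1225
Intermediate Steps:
(-22409 - 37997)/(-34122 + j) = (-22409 - 37997)/(-34122 + 25641) = -60406/(-8481) = -60406*(-1/8481) = 60406/8481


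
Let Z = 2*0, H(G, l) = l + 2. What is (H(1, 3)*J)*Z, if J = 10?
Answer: 0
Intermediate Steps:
H(G, l) = 2 + l
Z = 0
(H(1, 3)*J)*Z = ((2 + 3)*10)*0 = (5*10)*0 = 50*0 = 0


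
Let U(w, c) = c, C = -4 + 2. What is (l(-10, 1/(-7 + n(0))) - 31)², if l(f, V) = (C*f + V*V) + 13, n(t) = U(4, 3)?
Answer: 1089/256 ≈ 4.2539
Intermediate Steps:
C = -2
n(t) = 3
l(f, V) = 13 + V² - 2*f (l(f, V) = (-2*f + V*V) + 13 = (-2*f + V²) + 13 = (V² - 2*f) + 13 = 13 + V² - 2*f)
(l(-10, 1/(-7 + n(0))) - 31)² = ((13 + (1/(-7 + 3))² - 2*(-10)) - 31)² = ((13 + (1/(-4))² + 20) - 31)² = ((13 + (-¼)² + 20) - 31)² = ((13 + 1/16 + 20) - 31)² = (529/16 - 31)² = (33/16)² = 1089/256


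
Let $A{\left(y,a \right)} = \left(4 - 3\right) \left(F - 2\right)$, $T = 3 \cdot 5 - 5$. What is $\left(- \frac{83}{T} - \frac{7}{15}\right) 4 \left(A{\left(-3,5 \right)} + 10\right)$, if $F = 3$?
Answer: $- \frac{5786}{15} \approx -385.73$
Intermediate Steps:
$T = 10$ ($T = 15 - 5 = 10$)
$A{\left(y,a \right)} = 1$ ($A{\left(y,a \right)} = \left(4 - 3\right) \left(3 - 2\right) = 1 \cdot 1 = 1$)
$\left(- \frac{83}{T} - \frac{7}{15}\right) 4 \left(A{\left(-3,5 \right)} + 10\right) = \left(- \frac{83}{10} - \frac{7}{15}\right) 4 \left(1 + 10\right) = \left(\left(-83\right) \frac{1}{10} - \frac{7}{15}\right) 4 \cdot 11 = \left(- \frac{83}{10} - \frac{7}{15}\right) 44 = \left(- \frac{263}{30}\right) 44 = - \frac{5786}{15}$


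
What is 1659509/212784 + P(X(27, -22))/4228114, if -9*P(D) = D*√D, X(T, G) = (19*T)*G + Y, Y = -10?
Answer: 1659509/212784 + 22592*I*√706/19026513 ≈ 7.799 + 0.03155*I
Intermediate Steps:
X(T, G) = -10 + 19*G*T (X(T, G) = (19*T)*G - 10 = 19*G*T - 10 = -10 + 19*G*T)
P(D) = -D^(3/2)/9 (P(D) = -D*√D/9 = -D^(3/2)/9)
1659509/212784 + P(X(27, -22))/4228114 = 1659509/212784 - (-10 + 19*(-22)*27)^(3/2)/9/4228114 = 1659509*(1/212784) - (-10 - 11286)^(3/2)/9*(1/4228114) = 1659509/212784 - (-45184)*I*√706/9*(1/4228114) = 1659509/212784 + (45184*I*√706/9)*(1/4228114) = 1659509/212784 + 22592*I*√706/19026513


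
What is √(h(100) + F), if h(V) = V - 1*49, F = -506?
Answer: I*√455 ≈ 21.331*I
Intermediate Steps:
h(V) = -49 + V (h(V) = V - 49 = -49 + V)
√(h(100) + F) = √((-49 + 100) - 506) = √(51 - 506) = √(-455) = I*√455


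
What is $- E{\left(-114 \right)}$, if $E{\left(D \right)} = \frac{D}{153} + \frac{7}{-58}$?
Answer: $\frac{2561}{2958} \approx 0.86579$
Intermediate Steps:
$E{\left(D \right)} = - \frac{7}{58} + \frac{D}{153}$ ($E{\left(D \right)} = D \frac{1}{153} + 7 \left(- \frac{1}{58}\right) = \frac{D}{153} - \frac{7}{58} = - \frac{7}{58} + \frac{D}{153}$)
$- E{\left(-114 \right)} = - (- \frac{7}{58} + \frac{1}{153} \left(-114\right)) = - (- \frac{7}{58} - \frac{38}{51}) = \left(-1\right) \left(- \frac{2561}{2958}\right) = \frac{2561}{2958}$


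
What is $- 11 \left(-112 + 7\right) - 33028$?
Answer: $-31873$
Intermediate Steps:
$- 11 \left(-112 + 7\right) - 33028 = \left(-11\right) \left(-105\right) - 33028 = 1155 - 33028 = -31873$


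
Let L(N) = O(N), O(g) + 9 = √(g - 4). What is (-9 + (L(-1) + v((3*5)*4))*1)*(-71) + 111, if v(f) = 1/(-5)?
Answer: 7016/5 - 71*I*√5 ≈ 1403.2 - 158.76*I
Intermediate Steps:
O(g) = -9 + √(-4 + g) (O(g) = -9 + √(g - 4) = -9 + √(-4 + g))
L(N) = -9 + √(-4 + N)
v(f) = -⅕
(-9 + (L(-1) + v((3*5)*4))*1)*(-71) + 111 = (-9 + ((-9 + √(-4 - 1)) - ⅕)*1)*(-71) + 111 = (-9 + ((-9 + √(-5)) - ⅕)*1)*(-71) + 111 = (-9 + ((-9 + I*√5) - ⅕)*1)*(-71) + 111 = (-9 + (-46/5 + I*√5)*1)*(-71) + 111 = (-9 + (-46/5 + I*√5))*(-71) + 111 = (-91/5 + I*√5)*(-71) + 111 = (6461/5 - 71*I*√5) + 111 = 7016/5 - 71*I*√5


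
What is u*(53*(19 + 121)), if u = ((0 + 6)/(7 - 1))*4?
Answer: 29680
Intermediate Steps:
u = 4 (u = (6/6)*4 = (6*(⅙))*4 = 1*4 = 4)
u*(53*(19 + 121)) = 4*(53*(19 + 121)) = 4*(53*140) = 4*7420 = 29680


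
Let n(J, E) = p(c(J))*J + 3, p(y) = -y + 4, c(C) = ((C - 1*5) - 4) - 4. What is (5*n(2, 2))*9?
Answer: 1485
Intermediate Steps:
c(C) = -13 + C (c(C) = ((C - 5) - 4) - 4 = ((-5 + C) - 4) - 4 = (-9 + C) - 4 = -13 + C)
p(y) = 4 - y
n(J, E) = 3 + J*(17 - J) (n(J, E) = (4 - (-13 + J))*J + 3 = (4 + (13 - J))*J + 3 = (17 - J)*J + 3 = J*(17 - J) + 3 = 3 + J*(17 - J))
(5*n(2, 2))*9 = (5*(3 - 1*2*(-17 + 2)))*9 = (5*(3 - 1*2*(-15)))*9 = (5*(3 + 30))*9 = (5*33)*9 = 165*9 = 1485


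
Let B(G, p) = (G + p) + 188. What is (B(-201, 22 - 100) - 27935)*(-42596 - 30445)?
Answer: 2047047066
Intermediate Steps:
B(G, p) = 188 + G + p
(B(-201, 22 - 100) - 27935)*(-42596 - 30445) = ((188 - 201 + (22 - 100)) - 27935)*(-42596 - 30445) = ((188 - 201 - 78) - 27935)*(-73041) = (-91 - 27935)*(-73041) = -28026*(-73041) = 2047047066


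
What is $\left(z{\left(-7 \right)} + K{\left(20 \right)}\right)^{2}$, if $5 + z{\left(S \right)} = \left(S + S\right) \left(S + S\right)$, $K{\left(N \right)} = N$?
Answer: $44521$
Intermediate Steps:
$z{\left(S \right)} = -5 + 4 S^{2}$ ($z{\left(S \right)} = -5 + \left(S + S\right) \left(S + S\right) = -5 + 2 S 2 S = -5 + 4 S^{2}$)
$\left(z{\left(-7 \right)} + K{\left(20 \right)}\right)^{2} = \left(\left(-5 + 4 \left(-7\right)^{2}\right) + 20\right)^{2} = \left(\left(-5 + 4 \cdot 49\right) + 20\right)^{2} = \left(\left(-5 + 196\right) + 20\right)^{2} = \left(191 + 20\right)^{2} = 211^{2} = 44521$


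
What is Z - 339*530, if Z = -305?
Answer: -179975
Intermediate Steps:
Z - 339*530 = -305 - 339*530 = -305 - 179670 = -179975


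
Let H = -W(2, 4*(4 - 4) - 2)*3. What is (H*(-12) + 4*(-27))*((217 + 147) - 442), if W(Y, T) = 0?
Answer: 8424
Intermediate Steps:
H = 0 (H = -1*0*3 = 0*3 = 0)
(H*(-12) + 4*(-27))*((217 + 147) - 442) = (0*(-12) + 4*(-27))*((217 + 147) - 442) = (0 - 108)*(364 - 442) = -108*(-78) = 8424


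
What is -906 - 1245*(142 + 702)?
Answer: -1051686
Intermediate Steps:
-906 - 1245*(142 + 702) = -906 - 1245*844 = -906 - 1050780 = -1051686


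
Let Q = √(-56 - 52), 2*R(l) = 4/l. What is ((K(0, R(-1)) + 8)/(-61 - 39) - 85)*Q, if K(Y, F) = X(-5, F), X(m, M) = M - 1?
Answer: -5103*I*√3/10 ≈ -883.87*I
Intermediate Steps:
R(l) = 2/l (R(l) = (4/l)/2 = 2/l)
Q = 6*I*√3 (Q = √(-108) = 6*I*√3 ≈ 10.392*I)
X(m, M) = -1 + M
K(Y, F) = -1 + F
((K(0, R(-1)) + 8)/(-61 - 39) - 85)*Q = (((-1 + 2/(-1)) + 8)/(-61 - 39) - 85)*(6*I*√3) = (((-1 + 2*(-1)) + 8)/(-100) - 85)*(6*I*√3) = (((-1 - 2) + 8)*(-1/100) - 85)*(6*I*√3) = ((-3 + 8)*(-1/100) - 85)*(6*I*√3) = (5*(-1/100) - 85)*(6*I*√3) = (-1/20 - 85)*(6*I*√3) = -5103*I*√3/10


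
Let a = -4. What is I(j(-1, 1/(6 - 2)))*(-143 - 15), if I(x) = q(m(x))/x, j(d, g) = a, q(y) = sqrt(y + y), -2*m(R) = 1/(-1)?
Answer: 79/2 ≈ 39.500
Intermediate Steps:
m(R) = 1/2 (m(R) = -1/2/(-1) = -1/2*(-1) = 1/2)
q(y) = sqrt(2)*sqrt(y) (q(y) = sqrt(2*y) = sqrt(2)*sqrt(y))
j(d, g) = -4
I(x) = 1/x (I(x) = (sqrt(2)*sqrt(1/2))/x = (sqrt(2)*(sqrt(2)/2))/x = 1/x)
I(j(-1, 1/(6 - 2)))*(-143 - 15) = (-143 - 15)/(-4) = -1/4*(-158) = 79/2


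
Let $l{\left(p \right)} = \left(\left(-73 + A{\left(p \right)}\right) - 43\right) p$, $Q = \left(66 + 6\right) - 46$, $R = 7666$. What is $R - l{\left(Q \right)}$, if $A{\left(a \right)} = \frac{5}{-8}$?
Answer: $\frac{42793}{4} \approx 10698.0$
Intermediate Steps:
$A{\left(a \right)} = - \frac{5}{8}$ ($A{\left(a \right)} = 5 \left(- \frac{1}{8}\right) = - \frac{5}{8}$)
$Q = 26$ ($Q = 72 - 46 = 26$)
$l{\left(p \right)} = - \frac{933 p}{8}$ ($l{\left(p \right)} = \left(\left(-73 - \frac{5}{8}\right) - 43\right) p = \left(- \frac{589}{8} - 43\right) p = - \frac{933 p}{8}$)
$R - l{\left(Q \right)} = 7666 - \left(- \frac{933}{8}\right) 26 = 7666 - - \frac{12129}{4} = 7666 + \frac{12129}{4} = \frac{42793}{4}$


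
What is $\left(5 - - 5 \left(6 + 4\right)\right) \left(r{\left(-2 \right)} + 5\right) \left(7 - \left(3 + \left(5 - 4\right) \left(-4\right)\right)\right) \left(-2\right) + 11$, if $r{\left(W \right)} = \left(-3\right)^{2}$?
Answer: $-12309$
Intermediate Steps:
$r{\left(W \right)} = 9$
$\left(5 - - 5 \left(6 + 4\right)\right) \left(r{\left(-2 \right)} + 5\right) \left(7 - \left(3 + \left(5 - 4\right) \left(-4\right)\right)\right) \left(-2\right) + 11 = \left(5 - - 5 \left(6 + 4\right)\right) \left(9 + 5\right) \left(7 - \left(3 + \left(5 - 4\right) \left(-4\right)\right)\right) \left(-2\right) + 11 = \left(5 - \left(-5\right) 10\right) 14 \left(7 - \left(3 + 1 \left(-4\right)\right)\right) \left(-2\right) + 11 = \left(5 - -50\right) 14 \left(7 - -1\right) \left(-2\right) + 11 = \left(5 + 50\right) 14 \left(7 + \left(-3 + 4\right)\right) \left(-2\right) + 11 = 55 \cdot 14 \left(7 + 1\right) \left(-2\right) + 11 = 55 \cdot 14 \cdot 8 \left(-2\right) + 11 = 55 \cdot 112 \left(-2\right) + 11 = 55 \left(-224\right) + 11 = -12320 + 11 = -12309$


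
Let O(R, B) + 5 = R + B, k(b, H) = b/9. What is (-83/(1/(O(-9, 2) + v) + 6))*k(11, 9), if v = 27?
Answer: -4565/273 ≈ -16.722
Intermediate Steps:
k(b, H) = b/9 (k(b, H) = b*(1/9) = b/9)
O(R, B) = -5 + B + R (O(R, B) = -5 + (R + B) = -5 + (B + R) = -5 + B + R)
(-83/(1/(O(-9, 2) + v) + 6))*k(11, 9) = (-83/(1/((-5 + 2 - 9) + 27) + 6))*((1/9)*11) = (-83/(1/(-12 + 27) + 6))*(11/9) = (-83/(1/15 + 6))*(11/9) = (-83/(91/15))*(11/9) = ((15/91)*(-83))*(11/9) = -1245/91*11/9 = -4565/273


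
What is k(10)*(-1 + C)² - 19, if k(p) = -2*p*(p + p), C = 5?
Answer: -6419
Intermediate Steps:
k(p) = -4*p² (k(p) = -2*p*2*p = -4*p²)
k(10)*(-1 + C)² - 19 = (-4*10²)*(-1 + 5)² - 19 = -4*100*4² - 19 = -400*16 - 19 = -6400 - 19 = -6419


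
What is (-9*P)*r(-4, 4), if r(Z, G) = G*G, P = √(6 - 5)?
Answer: -144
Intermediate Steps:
P = 1 (P = √1 = 1)
r(Z, G) = G²
(-9*P)*r(-4, 4) = -9*1*4² = -9*16 = -144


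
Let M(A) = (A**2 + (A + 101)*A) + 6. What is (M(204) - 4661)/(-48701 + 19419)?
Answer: -99181/29282 ≈ -3.3871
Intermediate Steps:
M(A) = 6 + A**2 + A*(101 + A) (M(A) = (A**2 + (101 + A)*A) + 6 = (A**2 + A*(101 + A)) + 6 = 6 + A**2 + A*(101 + A))
(M(204) - 4661)/(-48701 + 19419) = ((6 + 2*204**2 + 101*204) - 4661)/(-48701 + 19419) = ((6 + 2*41616 + 20604) - 4661)/(-29282) = ((6 + 83232 + 20604) - 4661)*(-1/29282) = (103842 - 4661)*(-1/29282) = 99181*(-1/29282) = -99181/29282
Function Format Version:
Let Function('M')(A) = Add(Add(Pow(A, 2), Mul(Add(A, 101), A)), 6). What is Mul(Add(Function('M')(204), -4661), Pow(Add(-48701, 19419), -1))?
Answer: Rational(-99181, 29282) ≈ -3.3871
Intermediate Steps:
Function('M')(A) = Add(6, Pow(A, 2), Mul(A, Add(101, A))) (Function('M')(A) = Add(Add(Pow(A, 2), Mul(Add(101, A), A)), 6) = Add(Add(Pow(A, 2), Mul(A, Add(101, A))), 6) = Add(6, Pow(A, 2), Mul(A, Add(101, A))))
Mul(Add(Function('M')(204), -4661), Pow(Add(-48701, 19419), -1)) = Mul(Add(Add(6, Mul(2, Pow(204, 2)), Mul(101, 204)), -4661), Pow(Add(-48701, 19419), -1)) = Mul(Add(Add(6, Mul(2, 41616), 20604), -4661), Pow(-29282, -1)) = Mul(Add(Add(6, 83232, 20604), -4661), Rational(-1, 29282)) = Mul(Add(103842, -4661), Rational(-1, 29282)) = Mul(99181, Rational(-1, 29282)) = Rational(-99181, 29282)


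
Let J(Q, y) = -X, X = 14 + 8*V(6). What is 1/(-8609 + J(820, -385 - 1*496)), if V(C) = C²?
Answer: -1/8911 ≈ -0.00011222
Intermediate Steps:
X = 302 (X = 14 + 8*6² = 14 + 8*36 = 14 + 288 = 302)
J(Q, y) = -302 (J(Q, y) = -1*302 = -302)
1/(-8609 + J(820, -385 - 1*496)) = 1/(-8609 - 302) = 1/(-8911) = -1/8911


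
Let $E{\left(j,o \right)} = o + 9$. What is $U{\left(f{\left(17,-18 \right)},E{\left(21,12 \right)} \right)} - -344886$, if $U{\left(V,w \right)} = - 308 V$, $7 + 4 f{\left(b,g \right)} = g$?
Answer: $346811$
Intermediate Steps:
$E{\left(j,o \right)} = 9 + o$
$f{\left(b,g \right)} = - \frac{7}{4} + \frac{g}{4}$
$U{\left(f{\left(17,-18 \right)},E{\left(21,12 \right)} \right)} - -344886 = - 308 \left(- \frac{7}{4} + \frac{1}{4} \left(-18\right)\right) - -344886 = - 308 \left(- \frac{7}{4} - \frac{9}{2}\right) + 344886 = \left(-308\right) \left(- \frac{25}{4}\right) + 344886 = 1925 + 344886 = 346811$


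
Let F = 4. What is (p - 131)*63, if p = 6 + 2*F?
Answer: -7371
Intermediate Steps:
p = 14 (p = 6 + 2*4 = 6 + 8 = 14)
(p - 131)*63 = (14 - 131)*63 = -117*63 = -7371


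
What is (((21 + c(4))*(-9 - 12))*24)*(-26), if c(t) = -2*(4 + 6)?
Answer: 13104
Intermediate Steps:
c(t) = -20 (c(t) = -2*10 = -20)
(((21 + c(4))*(-9 - 12))*24)*(-26) = (((21 - 20)*(-9 - 12))*24)*(-26) = ((1*(-21))*24)*(-26) = -21*24*(-26) = -504*(-26) = 13104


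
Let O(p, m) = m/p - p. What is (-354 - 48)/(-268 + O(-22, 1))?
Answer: 8844/5413 ≈ 1.6338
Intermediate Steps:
O(p, m) = -p + m/p
(-354 - 48)/(-268 + O(-22, 1)) = (-354 - 48)/(-268 + (-1*(-22) + 1/(-22))) = -402/(-268 + (22 + 1*(-1/22))) = -402/(-268 + (22 - 1/22)) = -402/(-268 + 483/22) = -402/(-5413/22) = -402*(-22/5413) = 8844/5413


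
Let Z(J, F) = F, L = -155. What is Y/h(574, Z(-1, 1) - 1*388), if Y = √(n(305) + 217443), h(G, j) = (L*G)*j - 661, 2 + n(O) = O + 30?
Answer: 4*√13611/34430729 ≈ 1.3554e-5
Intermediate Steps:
n(O) = 28 + O (n(O) = -2 + (O + 30) = -2 + (30 + O) = 28 + O)
h(G, j) = -661 - 155*G*j (h(G, j) = (-155*G)*j - 661 = -155*G*j - 661 = -661 - 155*G*j)
Y = 4*√13611 (Y = √((28 + 305) + 217443) = √(333 + 217443) = √217776 = 4*√13611 ≈ 466.66)
Y/h(574, Z(-1, 1) - 1*388) = (4*√13611)/(-661 - 155*574*(1 - 1*388)) = (4*√13611)/(-661 - 155*574*(1 - 388)) = (4*√13611)/(-661 - 155*574*(-387)) = (4*√13611)/(-661 + 34431390) = (4*√13611)/34430729 = (4*√13611)*(1/34430729) = 4*√13611/34430729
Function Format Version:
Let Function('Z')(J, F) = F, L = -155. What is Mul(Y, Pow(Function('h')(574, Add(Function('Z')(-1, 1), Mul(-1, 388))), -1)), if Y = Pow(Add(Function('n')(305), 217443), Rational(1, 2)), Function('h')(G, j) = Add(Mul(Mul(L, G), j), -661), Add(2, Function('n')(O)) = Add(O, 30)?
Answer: Mul(Rational(4, 34430729), Pow(13611, Rational(1, 2))) ≈ 1.3554e-5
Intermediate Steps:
Function('n')(O) = Add(28, O) (Function('n')(O) = Add(-2, Add(O, 30)) = Add(-2, Add(30, O)) = Add(28, O))
Function('h')(G, j) = Add(-661, Mul(-155, G, j)) (Function('h')(G, j) = Add(Mul(Mul(-155, G), j), -661) = Add(Mul(-155, G, j), -661) = Add(-661, Mul(-155, G, j)))
Y = Mul(4, Pow(13611, Rational(1, 2))) (Y = Pow(Add(Add(28, 305), 217443), Rational(1, 2)) = Pow(Add(333, 217443), Rational(1, 2)) = Pow(217776, Rational(1, 2)) = Mul(4, Pow(13611, Rational(1, 2))) ≈ 466.66)
Mul(Y, Pow(Function('h')(574, Add(Function('Z')(-1, 1), Mul(-1, 388))), -1)) = Mul(Mul(4, Pow(13611, Rational(1, 2))), Pow(Add(-661, Mul(-155, 574, Add(1, Mul(-1, 388)))), -1)) = Mul(Mul(4, Pow(13611, Rational(1, 2))), Pow(Add(-661, Mul(-155, 574, Add(1, -388))), -1)) = Mul(Mul(4, Pow(13611, Rational(1, 2))), Pow(Add(-661, Mul(-155, 574, -387)), -1)) = Mul(Mul(4, Pow(13611, Rational(1, 2))), Pow(Add(-661, 34431390), -1)) = Mul(Mul(4, Pow(13611, Rational(1, 2))), Pow(34430729, -1)) = Mul(Mul(4, Pow(13611, Rational(1, 2))), Rational(1, 34430729)) = Mul(Rational(4, 34430729), Pow(13611, Rational(1, 2)))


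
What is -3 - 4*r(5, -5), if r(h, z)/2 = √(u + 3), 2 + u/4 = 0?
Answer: -3 - 8*I*√5 ≈ -3.0 - 17.889*I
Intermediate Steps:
u = -8 (u = -8 + 4*0 = -8 + 0 = -8)
r(h, z) = 2*I*√5 (r(h, z) = 2*√(-8 + 3) = 2*√(-5) = 2*(I*√5) = 2*I*√5)
-3 - 4*r(5, -5) = -3 - 8*I*√5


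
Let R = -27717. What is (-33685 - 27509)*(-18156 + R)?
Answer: 2807152362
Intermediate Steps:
(-33685 - 27509)*(-18156 + R) = (-33685 - 27509)*(-18156 - 27717) = -61194*(-45873) = 2807152362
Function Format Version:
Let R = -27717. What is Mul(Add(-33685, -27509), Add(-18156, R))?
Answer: 2807152362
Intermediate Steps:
Mul(Add(-33685, -27509), Add(-18156, R)) = Mul(Add(-33685, -27509), Add(-18156, -27717)) = Mul(-61194, -45873) = 2807152362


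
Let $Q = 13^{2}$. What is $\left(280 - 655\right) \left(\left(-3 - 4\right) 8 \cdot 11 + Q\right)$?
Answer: $167625$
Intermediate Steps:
$Q = 169$
$\left(280 - 655\right) \left(\left(-3 - 4\right) 8 \cdot 11 + Q\right) = \left(280 - 655\right) \left(\left(-3 - 4\right) 8 \cdot 11 + 169\right) = \left(280 - 655\right) \left(\left(-7\right) 8 \cdot 11 + 169\right) = - 375 \left(\left(-56\right) 11 + 169\right) = - 375 \left(-616 + 169\right) = \left(-375\right) \left(-447\right) = 167625$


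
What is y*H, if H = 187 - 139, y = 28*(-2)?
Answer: -2688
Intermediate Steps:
y = -56
H = 48
y*H = -56*48 = -2688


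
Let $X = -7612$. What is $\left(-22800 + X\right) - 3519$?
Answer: $-33931$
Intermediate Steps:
$\left(-22800 + X\right) - 3519 = \left(-22800 - 7612\right) - 3519 = -30412 - 3519 = -33931$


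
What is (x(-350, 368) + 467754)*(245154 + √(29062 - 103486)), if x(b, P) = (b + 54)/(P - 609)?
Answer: 27635967717540/241 + 225458020*I*√18606/241 ≈ 1.1467e+11 + 1.2761e+8*I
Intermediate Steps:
x(b, P) = (54 + b)/(-609 + P)
(x(-350, 368) + 467754)*(245154 + √(29062 - 103486)) = ((54 - 350)/(-609 + 368) + 467754)*(245154 + √(29062 - 103486)) = (-296/(-241) + 467754)*(245154 + √(-74424)) = (-1/241*(-296) + 467754)*(245154 + 2*I*√18606) = (296/241 + 467754)*(245154 + 2*I*√18606) = 112729010*(245154 + 2*I*√18606)/241 = 27635967717540/241 + 225458020*I*√18606/241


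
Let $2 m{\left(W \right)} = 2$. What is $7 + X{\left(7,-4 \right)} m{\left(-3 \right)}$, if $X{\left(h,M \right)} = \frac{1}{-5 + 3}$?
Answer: $\frac{13}{2} \approx 6.5$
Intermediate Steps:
$X{\left(h,M \right)} = - \frac{1}{2}$ ($X{\left(h,M \right)} = \frac{1}{-2} = - \frac{1}{2}$)
$m{\left(W \right)} = 1$ ($m{\left(W \right)} = \frac{1}{2} \cdot 2 = 1$)
$7 + X{\left(7,-4 \right)} m{\left(-3 \right)} = 7 - \frac{1}{2} = \frac{13}{2}$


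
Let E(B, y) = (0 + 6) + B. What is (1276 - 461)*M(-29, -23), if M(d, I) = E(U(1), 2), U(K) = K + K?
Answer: 6520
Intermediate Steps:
U(K) = 2*K
E(B, y) = 6 + B
M(d, I) = 8 (M(d, I) = 6 + 2*1 = 6 + 2 = 8)
(1276 - 461)*M(-29, -23) = (1276 - 461)*8 = 815*8 = 6520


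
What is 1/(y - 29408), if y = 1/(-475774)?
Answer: -475774/13991561793 ≈ -3.4004e-5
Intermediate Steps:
y = -1/475774 ≈ -2.1018e-6
1/(y - 29408) = 1/(-1/475774 - 29408) = 1/(-13991561793/475774) = -475774/13991561793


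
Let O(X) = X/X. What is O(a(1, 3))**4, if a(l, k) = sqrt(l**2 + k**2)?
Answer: 1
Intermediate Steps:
a(l, k) = sqrt(k**2 + l**2)
O(X) = 1
O(a(1, 3))**4 = 1**4 = 1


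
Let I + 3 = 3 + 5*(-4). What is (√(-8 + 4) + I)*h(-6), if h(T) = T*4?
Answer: 480 - 48*I ≈ 480.0 - 48.0*I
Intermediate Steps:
I = -20 (I = -3 + (3 + 5*(-4)) = -3 + (3 - 20) = -3 - 17 = -20)
h(T) = 4*T
(√(-8 + 4) + I)*h(-6) = (√(-8 + 4) - 20)*(4*(-6)) = (√(-4) - 20)*(-24) = (2*I - 20)*(-24) = (-20 + 2*I)*(-24) = 480 - 48*I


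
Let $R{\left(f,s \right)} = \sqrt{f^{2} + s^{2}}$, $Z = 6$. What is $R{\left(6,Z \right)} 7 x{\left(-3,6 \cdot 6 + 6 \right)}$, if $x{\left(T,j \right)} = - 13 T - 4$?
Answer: $1470 \sqrt{2} \approx 2078.9$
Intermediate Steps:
$x{\left(T,j \right)} = -4 - 13 T$
$R{\left(6,Z \right)} 7 x{\left(-3,6 \cdot 6 + 6 \right)} = \sqrt{6^{2} + 6^{2}} \cdot 7 \left(-4 - -39\right) = \sqrt{36 + 36} \cdot 7 \left(-4 + 39\right) = \sqrt{72} \cdot 7 \cdot 35 = 6 \sqrt{2} \cdot 7 \cdot 35 = 42 \sqrt{2} \cdot 35 = 1470 \sqrt{2}$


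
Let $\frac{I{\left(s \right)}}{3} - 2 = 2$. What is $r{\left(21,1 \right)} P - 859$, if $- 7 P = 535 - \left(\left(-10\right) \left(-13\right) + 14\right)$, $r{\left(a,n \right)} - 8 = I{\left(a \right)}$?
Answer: $- \frac{13833}{7} \approx -1976.1$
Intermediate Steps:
$I{\left(s \right)} = 12$ ($I{\left(s \right)} = 6 + 3 \cdot 2 = 6 + 6 = 12$)
$r{\left(a,n \right)} = 20$ ($r{\left(a,n \right)} = 8 + 12 = 20$)
$P = - \frac{391}{7}$ ($P = - \frac{535 - \left(\left(-10\right) \left(-13\right) + 14\right)}{7} = - \frac{535 - \left(130 + 14\right)}{7} = - \frac{535 - 144}{7} = \left(- \frac{1}{7}\right) 391 = - \frac{391}{7} \approx -55.857$)
$r{\left(21,1 \right)} P - 859 = 20 \left(- \frac{391}{7}\right) - 859 = - \frac{7820}{7} - 859 = - \frac{13833}{7}$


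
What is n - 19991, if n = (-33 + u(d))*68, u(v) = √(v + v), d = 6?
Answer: -22235 + 136*√3 ≈ -21999.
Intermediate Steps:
u(v) = √2*√v (u(v) = √(2*v) = √2*√v)
n = -2244 + 136*√3 (n = (-33 + √2*√6)*68 = (-33 + 2*√3)*68 = -2244 + 136*√3 ≈ -2008.4)
n - 19991 = (-2244 + 136*√3) - 19991 = -22235 + 136*√3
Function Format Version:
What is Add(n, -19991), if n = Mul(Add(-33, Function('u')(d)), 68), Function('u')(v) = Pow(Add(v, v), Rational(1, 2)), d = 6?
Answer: Add(-22235, Mul(136, Pow(3, Rational(1, 2)))) ≈ -21999.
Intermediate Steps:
Function('u')(v) = Mul(Pow(2, Rational(1, 2)), Pow(v, Rational(1, 2))) (Function('u')(v) = Pow(Mul(2, v), Rational(1, 2)) = Mul(Pow(2, Rational(1, 2)), Pow(v, Rational(1, 2))))
n = Add(-2244, Mul(136, Pow(3, Rational(1, 2)))) (n = Mul(Add(-33, Mul(Pow(2, Rational(1, 2)), Pow(6, Rational(1, 2)))), 68) = Mul(Add(-33, Mul(2, Pow(3, Rational(1, 2)))), 68) = Add(-2244, Mul(136, Pow(3, Rational(1, 2)))) ≈ -2008.4)
Add(n, -19991) = Add(Add(-2244, Mul(136, Pow(3, Rational(1, 2)))), -19991) = Add(-22235, Mul(136, Pow(3, Rational(1, 2))))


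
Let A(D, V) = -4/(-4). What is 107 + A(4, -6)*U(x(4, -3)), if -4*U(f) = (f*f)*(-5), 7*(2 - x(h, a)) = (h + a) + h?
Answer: 21377/196 ≈ 109.07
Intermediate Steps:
x(h, a) = 2 - 2*h/7 - a/7 (x(h, a) = 2 - ((h + a) + h)/7 = 2 - ((a + h) + h)/7 = 2 - (a + 2*h)/7 = 2 + (-2*h/7 - a/7) = 2 - 2*h/7 - a/7)
U(f) = 5*f²/4 (U(f) = -f*f*(-5)/4 = -f²*(-5)/4 = -(-5)*f²/4 = 5*f²/4)
A(D, V) = 1 (A(D, V) = -4*(-¼) = 1)
107 + A(4, -6)*U(x(4, -3)) = 107 + 1*(5*(2 - 2/7*4 - ⅐*(-3))²/4) = 107 + 1*(5*(2 - 8/7 + 3/7)²/4) = 107 + 1*(5*(9/7)²/4) = 107 + 1*((5/4)*(81/49)) = 107 + 1*(405/196) = 107 + 405/196 = 21377/196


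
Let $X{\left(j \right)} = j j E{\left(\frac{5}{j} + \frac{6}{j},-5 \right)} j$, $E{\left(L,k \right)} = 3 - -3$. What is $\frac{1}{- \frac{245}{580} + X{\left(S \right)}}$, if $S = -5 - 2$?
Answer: $- \frac{116}{238777} \approx -0.00048581$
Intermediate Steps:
$E{\left(L,k \right)} = 6$ ($E{\left(L,k \right)} = 3 + 3 = 6$)
$S = -7$ ($S = -5 - 2 = -7$)
$X{\left(j \right)} = 6 j^{3}$ ($X{\left(j \right)} = j j 6 j = j^{2} \cdot 6 j = 6 j^{3}$)
$\frac{1}{- \frac{245}{580} + X{\left(S \right)}} = \frac{1}{- \frac{245}{580} + 6 \left(-7\right)^{3}} = \frac{1}{\left(-245\right) \frac{1}{580} + 6 \left(-343\right)} = \frac{1}{- \frac{49}{116} - 2058} = \frac{1}{- \frac{238777}{116}} = - \frac{116}{238777}$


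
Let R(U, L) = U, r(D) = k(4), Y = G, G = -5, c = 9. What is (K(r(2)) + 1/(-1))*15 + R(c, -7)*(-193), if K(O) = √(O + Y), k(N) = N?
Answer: -1752 + 15*I ≈ -1752.0 + 15.0*I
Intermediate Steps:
Y = -5
r(D) = 4
K(O) = √(-5 + O) (K(O) = √(O - 5) = √(-5 + O))
(K(r(2)) + 1/(-1))*15 + R(c, -7)*(-193) = (√(-5 + 4) + 1/(-1))*15 + 9*(-193) = (√(-1) - 1)*15 - 1737 = (I - 1)*15 - 1737 = (-1 + I)*15 - 1737 = (-15 + 15*I) - 1737 = -1752 + 15*I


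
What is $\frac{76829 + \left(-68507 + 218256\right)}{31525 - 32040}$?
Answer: $- \frac{226578}{515} \approx -439.96$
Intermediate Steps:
$\frac{76829 + \left(-68507 + 218256\right)}{31525 - 32040} = \frac{76829 + 149749}{-515} = 226578 \left(- \frac{1}{515}\right) = - \frac{226578}{515}$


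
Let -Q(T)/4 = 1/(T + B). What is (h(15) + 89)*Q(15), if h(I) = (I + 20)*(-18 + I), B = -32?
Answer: -64/17 ≈ -3.7647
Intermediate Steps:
Q(T) = -4/(-32 + T) (Q(T) = -4/(T - 32) = -4/(-32 + T))
h(I) = (-18 + I)*(20 + I) (h(I) = (20 + I)*(-18 + I) = (-18 + I)*(20 + I))
(h(15) + 89)*Q(15) = ((-360 + 15² + 2*15) + 89)*(-4/(-32 + 15)) = ((-360 + 225 + 30) + 89)*(-4/(-17)) = (-105 + 89)*(-4*(-1/17)) = -16*4/17 = -64/17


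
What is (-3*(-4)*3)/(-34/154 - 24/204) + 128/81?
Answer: -3760340/35883 ≈ -104.79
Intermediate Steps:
(-3*(-4)*3)/(-34/154 - 24/204) + 128/81 = (12*3)/(-34*1/154 - 24*1/204) + 128*(1/81) = 36/(-17/77 - 2/17) + 128/81 = 36/(-443/1309) + 128/81 = 36*(-1309/443) + 128/81 = -47124/443 + 128/81 = -3760340/35883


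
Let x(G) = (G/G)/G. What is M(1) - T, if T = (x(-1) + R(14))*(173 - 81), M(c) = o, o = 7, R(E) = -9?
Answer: 927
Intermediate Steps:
M(c) = 7
x(G) = 1/G
T = -920 (T = (1/(-1) - 9)*(173 - 81) = (-1 - 9)*92 = -10*92 = -920)
M(1) - T = 7 - 1*(-920) = 7 + 920 = 927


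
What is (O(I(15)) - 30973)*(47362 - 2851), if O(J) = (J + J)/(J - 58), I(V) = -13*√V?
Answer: -1143117570057/829 + 67122588*√15/829 ≈ -1.3786e+9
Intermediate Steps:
O(J) = 2*J/(-58 + J) (O(J) = (2*J)/(-58 + J) = 2*J/(-58 + J))
(O(I(15)) - 30973)*(47362 - 2851) = (2*(-13*√15)/(-58 - 13*√15) - 30973)*(47362 - 2851) = (-26*√15/(-58 - 13*√15) - 30973)*44511 = (-30973 - 26*√15/(-58 - 13*√15))*44511 = -1378639203 - 1157286*√15/(-58 - 13*√15)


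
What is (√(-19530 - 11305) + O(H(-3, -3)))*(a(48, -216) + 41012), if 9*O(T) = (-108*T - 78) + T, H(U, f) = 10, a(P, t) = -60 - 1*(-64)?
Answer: -15695456/3 + 41016*I*√30835 ≈ -5.2318e+6 + 7.2024e+6*I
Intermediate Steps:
a(P, t) = 4 (a(P, t) = -60 + 64 = 4)
O(T) = -26/3 - 107*T/9 (O(T) = ((-108*T - 78) + T)/9 = ((-78 - 108*T) + T)/9 = (-78 - 107*T)/9 = -26/3 - 107*T/9)
(√(-19530 - 11305) + O(H(-3, -3)))*(a(48, -216) + 41012) = (√(-19530 - 11305) + (-26/3 - 107/9*10))*(4 + 41012) = (√(-30835) + (-26/3 - 1070/9))*41016 = (I*√30835 - 1148/9)*41016 = (-1148/9 + I*√30835)*41016 = -15695456/3 + 41016*I*√30835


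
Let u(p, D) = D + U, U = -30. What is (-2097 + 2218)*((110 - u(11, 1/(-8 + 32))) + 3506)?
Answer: 10587863/24 ≈ 4.4116e+5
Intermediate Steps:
u(p, D) = -30 + D (u(p, D) = D - 30 = -30 + D)
(-2097 + 2218)*((110 - u(11, 1/(-8 + 32))) + 3506) = (-2097 + 2218)*((110 - (-30 + 1/(-8 + 32))) + 3506) = 121*((110 - (-30 + 1/24)) + 3506) = 121*((110 - 1*(-719/24)) + 3506) = 121*((110 + 719/24) + 3506) = 121*(3359/24 + 3506) = 121*(87503/24) = 10587863/24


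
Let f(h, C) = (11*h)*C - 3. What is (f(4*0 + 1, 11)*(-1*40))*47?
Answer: -221840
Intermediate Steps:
f(h, C) = -3 + 11*C*h (f(h, C) = 11*C*h - 3 = -3 + 11*C*h)
(f(4*0 + 1, 11)*(-1*40))*47 = ((-3 + 11*11*(4*0 + 1))*(-1*40))*47 = ((-3 + 11*11*(0 + 1))*(-40))*47 = ((-3 + 11*11*1)*(-40))*47 = ((-3 + 121)*(-40))*47 = (118*(-40))*47 = -4720*47 = -221840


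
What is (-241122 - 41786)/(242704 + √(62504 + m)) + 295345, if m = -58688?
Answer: 2174661980210971/7363153475 + 212181*√106/7363153475 ≈ 2.9534e+5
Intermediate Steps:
(-241122 - 41786)/(242704 + √(62504 + m)) + 295345 = (-241122 - 41786)/(242704 + √(62504 - 58688)) + 295345 = -282908/(242704 + √3816) + 295345 = -282908/(242704 + 6*√106) + 295345 = 295345 - 282908/(242704 + 6*√106)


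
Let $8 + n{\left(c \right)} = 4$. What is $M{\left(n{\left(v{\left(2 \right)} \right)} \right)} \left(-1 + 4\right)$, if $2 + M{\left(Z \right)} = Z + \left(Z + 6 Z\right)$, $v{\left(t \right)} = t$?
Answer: $-102$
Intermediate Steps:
$n{\left(c \right)} = -4$ ($n{\left(c \right)} = -8 + 4 = -4$)
$M{\left(Z \right)} = -2 + 8 Z$ ($M{\left(Z \right)} = -2 + \left(Z + \left(Z + 6 Z\right)\right) = -2 + \left(Z + 7 Z\right) = -2 + 8 Z$)
$M{\left(n{\left(v{\left(2 \right)} \right)} \right)} \left(-1 + 4\right) = \left(-2 + 8 \left(-4\right)\right) \left(-1 + 4\right) = \left(-2 - 32\right) 3 = \left(-34\right) 3 = -102$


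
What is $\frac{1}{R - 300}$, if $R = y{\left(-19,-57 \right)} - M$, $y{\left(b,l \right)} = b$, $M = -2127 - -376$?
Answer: $\frac{1}{1432} \approx 0.00069832$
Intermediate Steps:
$M = -1751$ ($M = -2127 + 376 = -1751$)
$R = 1732$ ($R = -19 - -1751 = -19 + 1751 = 1732$)
$\frac{1}{R - 300} = \frac{1}{1732 - 300} = \frac{1}{1432}$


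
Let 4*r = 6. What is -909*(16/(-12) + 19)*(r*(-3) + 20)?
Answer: -497829/2 ≈ -2.4891e+5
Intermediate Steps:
r = 3/2 (r = (¼)*6 = 3/2 ≈ 1.5000)
-909*(16/(-12) + 19)*(r*(-3) + 20) = -909*(16/(-12) + 19)*((3/2)*(-3) + 20) = -909*(16*(-1/12) + 19)*(-9/2 + 20) = -909*(-4/3 + 19)*31/2 = -16059*31/2 = -909*1643/6 = -497829/2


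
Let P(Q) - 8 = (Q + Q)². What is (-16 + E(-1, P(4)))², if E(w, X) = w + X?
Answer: 3025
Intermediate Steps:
P(Q) = 8 + 4*Q² (P(Q) = 8 + (Q + Q)² = 8 + (2*Q)² = 8 + 4*Q²)
E(w, X) = X + w
(-16 + E(-1, P(4)))² = (-16 + ((8 + 4*4²) - 1))² = (-16 + ((8 + 4*16) - 1))² = (-16 + ((8 + 64) - 1))² = (-16 + (72 - 1))² = (-16 + 71)² = 55² = 3025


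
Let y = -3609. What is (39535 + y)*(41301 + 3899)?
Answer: 1623855200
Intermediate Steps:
(39535 + y)*(41301 + 3899) = (39535 - 3609)*(41301 + 3899) = 35926*45200 = 1623855200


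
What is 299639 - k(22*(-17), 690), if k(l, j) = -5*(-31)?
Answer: 299484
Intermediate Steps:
k(l, j) = 155
299639 - k(22*(-17), 690) = 299639 - 1*155 = 299639 - 155 = 299484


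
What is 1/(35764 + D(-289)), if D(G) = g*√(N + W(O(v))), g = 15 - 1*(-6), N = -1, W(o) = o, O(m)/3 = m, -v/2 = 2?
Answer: 35764/1279069429 - 21*I*√13/1279069429 ≈ 2.7961e-5 - 5.9197e-8*I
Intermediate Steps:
v = -4 (v = -2*2 = -4)
O(m) = 3*m
g = 21 (g = 15 + 6 = 21)
D(G) = 21*I*√13 (D(G) = 21*√(-1 + 3*(-4)) = 21*√(-1 - 12) = 21*√(-13) = 21*(I*√13) = 21*I*√13)
1/(35764 + D(-289)) = 1/(35764 + 21*I*√13)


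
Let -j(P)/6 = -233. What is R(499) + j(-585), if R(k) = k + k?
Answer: 2396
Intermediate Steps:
j(P) = 1398 (j(P) = -6*(-233) = 1398)
R(k) = 2*k
R(499) + j(-585) = 2*499 + 1398 = 998 + 1398 = 2396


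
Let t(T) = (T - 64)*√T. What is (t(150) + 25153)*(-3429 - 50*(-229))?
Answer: 201752213 + 3449030*√6 ≈ 2.1020e+8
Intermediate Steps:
t(T) = √T*(-64 + T) (t(T) = (-64 + T)*√T = √T*(-64 + T))
(t(150) + 25153)*(-3429 - 50*(-229)) = (√150*(-64 + 150) + 25153)*(-3429 - 50*(-229)) = ((5*√6)*86 + 25153)*(-3429 + 11450) = (430*√6 + 25153)*8021 = (25153 + 430*√6)*8021 = 201752213 + 3449030*√6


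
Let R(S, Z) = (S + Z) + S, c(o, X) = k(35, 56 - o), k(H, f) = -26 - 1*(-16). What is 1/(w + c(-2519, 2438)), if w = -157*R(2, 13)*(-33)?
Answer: 1/88067 ≈ 1.1355e-5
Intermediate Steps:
k(H, f) = -10 (k(H, f) = -26 + 16 = -10)
c(o, X) = -10
R(S, Z) = Z + 2*S
w = 88077 (w = -157*(13 + 2*2)*(-33) = -157*(13 + 4)*(-33) = -157*17*(-33) = -2669*(-33) = 88077)
1/(w + c(-2519, 2438)) = 1/(88077 - 10) = 1/88067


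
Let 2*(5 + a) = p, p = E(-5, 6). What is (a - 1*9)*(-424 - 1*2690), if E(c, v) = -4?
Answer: 49824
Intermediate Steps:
p = -4
a = -7 (a = -5 + (1/2)*(-4) = -5 - 2 = -7)
(a - 1*9)*(-424 - 1*2690) = (-7 - 1*9)*(-424 - 1*2690) = (-7 - 9)*(-424 - 2690) = -16*(-3114) = 49824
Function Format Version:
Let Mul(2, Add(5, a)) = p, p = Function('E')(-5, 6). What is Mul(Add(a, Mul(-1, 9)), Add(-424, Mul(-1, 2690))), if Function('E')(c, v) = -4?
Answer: 49824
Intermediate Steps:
p = -4
a = -7 (a = Add(-5, Mul(Rational(1, 2), -4)) = Add(-5, -2) = -7)
Mul(Add(a, Mul(-1, 9)), Add(-424, Mul(-1, 2690))) = Mul(Add(-7, Mul(-1, 9)), Add(-424, Mul(-1, 2690))) = Mul(Add(-7, -9), Add(-424, -2690)) = Mul(-16, -3114) = 49824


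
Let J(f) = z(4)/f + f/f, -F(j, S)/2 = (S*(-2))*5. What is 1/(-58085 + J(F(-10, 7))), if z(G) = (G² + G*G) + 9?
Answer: -140/8131719 ≈ -1.7217e-5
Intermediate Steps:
z(G) = 9 + 2*G² (z(G) = (G² + G²) + 9 = 2*G² + 9 = 9 + 2*G²)
F(j, S) = 20*S (F(j, S) = -2*S*(-2)*5 = -2*(-2*S)*5 = -(-20)*S = 20*S)
J(f) = 1 + 41/f (J(f) = (9 + 2*4²)/f + f/f = (9 + 2*16)/f + 1 = (9 + 32)/f + 1 = 41/f + 1 = 1 + 41/f)
1/(-58085 + J(F(-10, 7))) = 1/(-58085 + (41 + 20*7)/((20*7))) = 1/(-58085 + (41 + 140)/140) = 1/(-58085 + (1/140)*181) = 1/(-58085 + 181/140) = 1/(-8131719/140) = -140/8131719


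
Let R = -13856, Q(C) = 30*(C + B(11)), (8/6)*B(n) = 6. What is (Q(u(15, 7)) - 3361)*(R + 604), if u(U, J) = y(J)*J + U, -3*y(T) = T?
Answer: 43281032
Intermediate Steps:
B(n) = 9/2 (B(n) = (3/4)*6 = 9/2)
y(T) = -T/3
u(U, J) = U - J**2/3 (u(U, J) = (-J/3)*J + U = -J**2/3 + U = U - J**2/3)
Q(C) = 135 + 30*C (Q(C) = 30*(C + 9/2) = 30*(9/2 + C) = 135 + 30*C)
(Q(u(15, 7)) - 3361)*(R + 604) = ((135 + 30*(15 - 1/3*7**2)) - 3361)*(-13856 + 604) = ((135 + 30*(15 - 1/3*49)) - 3361)*(-13252) = ((135 + 30*(15 - 49/3)) - 3361)*(-13252) = ((135 + 30*(-4/3)) - 3361)*(-13252) = ((135 - 40) - 3361)*(-13252) = (95 - 3361)*(-13252) = -3266*(-13252) = 43281032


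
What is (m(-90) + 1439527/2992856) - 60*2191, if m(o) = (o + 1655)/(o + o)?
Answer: -3541188883079/26935704 ≈ -1.3147e+5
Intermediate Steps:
m(o) = (1655 + o)/(2*o) (m(o) = (1655 + o)/((2*o)) = (1655 + o)*(1/(2*o)) = (1655 + o)/(2*o))
(m(-90) + 1439527/2992856) - 60*2191 = ((½)*(1655 - 90)/(-90) + 1439527/2992856) - 60*2191 = ((½)*(-1/90)*1565 + 1439527*(1/2992856)) - 131460 = (-313/36 + 1439527/2992856) - 131460 = -221235239/26935704 - 131460 = -3541188883079/26935704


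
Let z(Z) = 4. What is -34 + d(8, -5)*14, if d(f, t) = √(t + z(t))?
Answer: -34 + 14*I ≈ -34.0 + 14.0*I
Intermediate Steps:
d(f, t) = √(4 + t) (d(f, t) = √(t + 4) = √(4 + t))
-34 + d(8, -5)*14 = -34 + √(4 - 5)*14 = -34 + √(-1)*14 = -34 + I*14 = -34 + 14*I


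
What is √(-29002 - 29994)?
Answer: 14*I*√301 ≈ 242.89*I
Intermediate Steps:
√(-29002 - 29994) = √(-58996) = 14*I*√301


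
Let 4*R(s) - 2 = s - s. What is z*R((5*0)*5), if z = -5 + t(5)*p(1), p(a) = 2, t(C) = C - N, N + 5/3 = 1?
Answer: 19/6 ≈ 3.1667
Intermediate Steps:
R(s) = 1/2 (R(s) = 1/2 + (s - s)/4 = 1/2 + (1/4)*0 = 1/2 + 0 = 1/2)
N = -2/3 (N = -5/3 + 1 = -2/3 ≈ -0.66667)
t(C) = 2/3 + C (t(C) = C - 1*(-2/3) = C + 2/3 = 2/3 + C)
z = 19/3 (z = -5 + (2/3 + 5)*2 = -5 + (17/3)*2 = -5 + 34/3 = 19/3 ≈ 6.3333)
z*R((5*0)*5) = (19/3)*(1/2) = 19/6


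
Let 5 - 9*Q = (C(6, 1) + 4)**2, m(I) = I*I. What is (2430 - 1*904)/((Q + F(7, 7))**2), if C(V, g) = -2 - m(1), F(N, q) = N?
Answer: 123606/4489 ≈ 27.535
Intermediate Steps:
m(I) = I**2
C(V, g) = -3 (C(V, g) = -2 - 1*1**2 = -2 - 1*1 = -2 - 1 = -3)
Q = 4/9 (Q = 5/9 - (-3 + 4)**2/9 = 5/9 - 1/9*1**2 = 5/9 - 1/9*1 = 5/9 - 1/9 = 4/9 ≈ 0.44444)
(2430 - 1*904)/((Q + F(7, 7))**2) = (2430 - 1*904)/((4/9 + 7)**2) = (2430 - 904)/((67/9)**2) = 1526/(4489/81) = 1526*(81/4489) = 123606/4489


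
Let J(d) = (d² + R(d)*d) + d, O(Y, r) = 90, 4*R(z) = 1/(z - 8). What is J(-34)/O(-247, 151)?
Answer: 18853/1512 ≈ 12.469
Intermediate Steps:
R(z) = 1/(4*(-8 + z)) (R(z) = 1/(4*(z - 8)) = 1/(4*(-8 + z)))
J(d) = d + d² + d/(4*(-8 + d)) (J(d) = (d² + (1/(4*(-8 + d)))*d) + d = (d² + d/(4*(-8 + d))) + d = d + d² + d/(4*(-8 + d)))
J(-34)/O(-247, 151) = ((¼)*(-34)*(1 + 4*(1 - 34)*(-8 - 34))/(-8 - 34))/90 = ((¼)*(-34)*(1 + 4*(-33)*(-42))/(-42))*(1/90) = ((¼)*(-34)*(-1/42)*(1 + 5544))*(1/90) = ((¼)*(-34)*(-1/42)*5545)*(1/90) = (94265/84)*(1/90) = 18853/1512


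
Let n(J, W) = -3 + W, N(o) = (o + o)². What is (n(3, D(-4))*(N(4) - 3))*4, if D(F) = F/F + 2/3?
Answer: -976/3 ≈ -325.33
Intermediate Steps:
D(F) = 5/3 (D(F) = 1 + 2*(⅓) = 1 + ⅔ = 5/3)
N(o) = 4*o² (N(o) = (2*o)² = 4*o²)
(n(3, D(-4))*(N(4) - 3))*4 = ((-3 + 5/3)*(4*4² - 3))*4 = -4*(4*16 - 3)/3*4 = -4*(64 - 3)/3*4 = -4/3*61*4 = -244/3*4 = -976/3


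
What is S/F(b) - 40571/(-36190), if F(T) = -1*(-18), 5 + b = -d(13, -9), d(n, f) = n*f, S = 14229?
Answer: 14324383/18095 ≈ 791.62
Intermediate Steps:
d(n, f) = f*n
b = 112 (b = -5 - (-9)*13 = -5 - 1*(-117) = -5 + 117 = 112)
F(T) = 18
S/F(b) - 40571/(-36190) = 14229/18 - 40571/(-36190) = 14229*(1/18) - 40571*(-1/36190) = 1581/2 + 40571/36190 = 14324383/18095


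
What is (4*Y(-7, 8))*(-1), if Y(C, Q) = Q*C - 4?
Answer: 240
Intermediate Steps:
Y(C, Q) = -4 + C*Q (Y(C, Q) = C*Q - 4 = -4 + C*Q)
(4*Y(-7, 8))*(-1) = (4*(-4 - 7*8))*(-1) = (4*(-4 - 56))*(-1) = (4*(-60))*(-1) = -240*(-1) = 240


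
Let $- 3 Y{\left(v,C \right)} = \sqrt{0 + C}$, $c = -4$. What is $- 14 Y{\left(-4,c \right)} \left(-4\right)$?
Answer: $- \frac{112 i}{3} \approx - 37.333 i$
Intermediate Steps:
$Y{\left(v,C \right)} = - \frac{\sqrt{C}}{3}$ ($Y{\left(v,C \right)} = - \frac{\sqrt{0 + C}}{3} = - \frac{\sqrt{C}}{3}$)
$- 14 Y{\left(-4,c \right)} \left(-4\right) = - 14 \left(- \frac{\sqrt{-4}}{3}\right) \left(-4\right) = - 14 \left(- \frac{2 i}{3}\right) \left(-4\right) = \frac{28 i}{3} \left(-4\right) = - \frac{112 i}{3}$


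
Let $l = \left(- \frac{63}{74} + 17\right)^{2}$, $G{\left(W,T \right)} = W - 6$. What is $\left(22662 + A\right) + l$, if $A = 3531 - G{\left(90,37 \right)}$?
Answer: $\frac{144400909}{5476} \approx 26370.0$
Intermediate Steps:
$G{\left(W,T \right)} = -6 + W$
$l = \frac{1428025}{5476}$ ($l = \left(\left(-63\right) \frac{1}{74} + 17\right)^{2} = \left(- \frac{63}{74} + 17\right)^{2} = \left(\frac{1195}{74}\right)^{2} = \frac{1428025}{5476} \approx 260.78$)
$A = 3447$ ($A = 3531 - \left(-6 + 90\right) = 3531 - 84 = 3447$)
$\left(22662 + A\right) + l = \left(22662 + 3447\right) + \frac{1428025}{5476} = 26109 + \frac{1428025}{5476} = \frac{144400909}{5476}$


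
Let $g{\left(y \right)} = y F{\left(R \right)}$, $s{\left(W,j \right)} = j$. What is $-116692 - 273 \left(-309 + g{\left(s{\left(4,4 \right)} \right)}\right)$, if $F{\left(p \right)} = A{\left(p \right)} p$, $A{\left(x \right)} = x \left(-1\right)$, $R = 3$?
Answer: $-22507$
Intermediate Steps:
$A{\left(x \right)} = - x$
$F{\left(p \right)} = - p^{2}$ ($F{\left(p \right)} = - p p = - p^{2}$)
$g{\left(y \right)} = - 9 y$ ($g{\left(y \right)} = y \left(- 3^{2}\right) = y \left(\left(-1\right) 9\right) = y \left(-9\right) = - 9 y$)
$-116692 - 273 \left(-309 + g{\left(s{\left(4,4 \right)} \right)}\right) = -116692 - 273 \left(-309 - 36\right) = -116692 - -94185 = -116692 + 94185 = -22507$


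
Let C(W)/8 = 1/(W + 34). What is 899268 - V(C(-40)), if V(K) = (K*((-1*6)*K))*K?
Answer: 8093284/9 ≈ 8.9925e+5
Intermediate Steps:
C(W) = 8/(34 + W) (C(W) = 8/(W + 34) = 8/(34 + W))
V(K) = -6*K³ (V(K) = (K*(-6*K))*K = (-6*K²)*K = -6*K³)
899268 - V(C(-40)) = 899268 - (-6)*(8/(34 - 40))³ = 899268 - (-6)*(8/(-6))³ = 899268 - (-6)*(8*(-⅙))³ = 899268 - (-6)*(-4/3)³ = 899268 - (-6)*(-64)/27 = 899268 - 1*128/9 = 899268 - 128/9 = 8093284/9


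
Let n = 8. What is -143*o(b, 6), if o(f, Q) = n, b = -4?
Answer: -1144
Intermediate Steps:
o(f, Q) = 8
-143*o(b, 6) = -143*8 = -1144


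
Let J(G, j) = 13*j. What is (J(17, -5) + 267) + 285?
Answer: 487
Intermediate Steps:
(J(17, -5) + 267) + 285 = (13*(-5) + 267) + 285 = (-65 + 267) + 285 = 202 + 285 = 487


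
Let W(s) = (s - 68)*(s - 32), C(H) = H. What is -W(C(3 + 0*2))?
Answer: -1885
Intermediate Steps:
W(s) = (-68 + s)*(-32 + s)
-W(C(3 + 0*2)) = -(2176 + (3 + 0*2)**2 - 100*(3 + 0*2)) = -(2176 + (3 + 0)**2 - 100*(3 + 0)) = -(2176 + 3**2 - 100*3) = -(2176 + 9 - 300) = -1*1885 = -1885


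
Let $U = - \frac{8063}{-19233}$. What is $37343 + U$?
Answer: $\frac{718225982}{19233} \approx 37343.0$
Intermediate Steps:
$U = \frac{8063}{19233}$ ($U = \left(-8063\right) \left(- \frac{1}{19233}\right) = \frac{8063}{19233} \approx 0.41923$)
$37343 + U = 37343 + \frac{8063}{19233} = \frac{718225982}{19233}$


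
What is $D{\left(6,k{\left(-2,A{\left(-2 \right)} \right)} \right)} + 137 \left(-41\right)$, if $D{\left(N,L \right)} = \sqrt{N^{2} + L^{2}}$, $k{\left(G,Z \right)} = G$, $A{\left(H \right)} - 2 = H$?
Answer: $-5617 + 2 \sqrt{10} \approx -5610.7$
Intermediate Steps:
$A{\left(H \right)} = 2 + H$
$D{\left(N,L \right)} = \sqrt{L^{2} + N^{2}}$
$D{\left(6,k{\left(-2,A{\left(-2 \right)} \right)} \right)} + 137 \left(-41\right) = \sqrt{\left(-2\right)^{2} + 6^{2}} + 137 \left(-41\right) = \sqrt{4 + 36} - 5617 = \sqrt{40} - 5617 = 2 \sqrt{10} - 5617 = -5617 + 2 \sqrt{10}$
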